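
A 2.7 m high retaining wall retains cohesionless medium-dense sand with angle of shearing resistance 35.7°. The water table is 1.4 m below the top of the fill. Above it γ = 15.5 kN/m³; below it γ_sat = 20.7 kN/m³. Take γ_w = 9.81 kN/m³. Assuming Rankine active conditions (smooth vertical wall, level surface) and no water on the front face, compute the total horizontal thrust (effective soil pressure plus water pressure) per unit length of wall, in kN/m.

22.1 kN/m

K_a = tan²(45° − φ/2) = 0.2630.
γ' = 20.7 − 9.81 = 10.89 kN/m³. Depth below WT = 1.3 m.
σ'_h at WT = K_a γ d_w = 5.707 kPa; at base = 5.707 + K_a γ' × 1.3 = 9.430 kPa.
P₁ (0–1.4 m) = ½×5.707×1.4 = 3.995. P₂ (1.4–2.7 m) = ½(5.707+9.430)×1.3 = 9.839.
P_w = ½ γ_w h₂² = 0.5×9.81×1.3² = 8.289. Total = 3.995+9.839+8.289 = 22.12 kN/m.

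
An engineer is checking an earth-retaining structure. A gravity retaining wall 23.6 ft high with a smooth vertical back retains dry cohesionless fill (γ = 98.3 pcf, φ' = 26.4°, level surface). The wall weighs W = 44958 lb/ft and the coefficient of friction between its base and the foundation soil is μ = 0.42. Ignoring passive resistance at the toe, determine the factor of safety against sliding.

K_a = tan²(45° − 26.4°/2) = 0.3844.
P_a = ½K_aγH² = 0.5×0.3844×98.3×23.6² = 10520 lb/ft, acting at H/3 = 7.867 ft above the base.
FS_sliding = μW / P_a = 0.42×44958 / 10520 = 1.794.

1.79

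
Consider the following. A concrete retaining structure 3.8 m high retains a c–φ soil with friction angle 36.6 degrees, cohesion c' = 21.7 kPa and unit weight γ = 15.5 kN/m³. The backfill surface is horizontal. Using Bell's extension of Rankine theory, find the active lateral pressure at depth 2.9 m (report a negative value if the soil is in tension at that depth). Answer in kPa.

K_a = (1 − sin φ)/(1 + sin φ) = 0.2530.
σ_a = K_a γ z − 2c√K_a = 0.2530×15.5×2.9 − 2×21.7×0.5029 = -10.46 kPa.

-10.5 kPa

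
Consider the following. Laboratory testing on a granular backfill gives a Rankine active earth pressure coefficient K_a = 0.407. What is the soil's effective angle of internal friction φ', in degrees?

24.9°

K_a = tan²(45° − φ/2) ⇒ 45° − φ/2 = arctan(√0.407) = 32.54°.
φ = 2(45° − 32.54°) = 24.93°.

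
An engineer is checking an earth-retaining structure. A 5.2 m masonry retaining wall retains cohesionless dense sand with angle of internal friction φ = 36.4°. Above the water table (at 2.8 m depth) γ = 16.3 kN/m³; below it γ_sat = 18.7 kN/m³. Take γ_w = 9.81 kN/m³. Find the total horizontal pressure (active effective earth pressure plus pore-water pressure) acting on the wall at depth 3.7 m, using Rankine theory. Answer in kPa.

22.5 kPa

K_a = (1 − sin φ)/(1 + sin φ) = 0.2552.
γ' = 18.7 − 9.81 = 8.890 kN/m³.
Effective vertical stress at 3.7 m: σ'_v = 16.3×2.8 + 8.890×0.900 = 53.64 kPa.
σ'_h = K_a σ'_v = 0.2552 × 53.64 = 13.69 kPa; u = γ_w × 0.900 = 8.829 kPa.
Total σ_h = 13.69 + 8.829 = 22.52 kPa.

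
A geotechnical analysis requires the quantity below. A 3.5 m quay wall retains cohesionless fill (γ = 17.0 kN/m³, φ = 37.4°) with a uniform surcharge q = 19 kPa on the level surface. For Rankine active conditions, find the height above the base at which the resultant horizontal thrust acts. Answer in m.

K_a = 0.2443.
Triangular part P₁ = ½K_aγH² = 25.43 at H/3 = 1.167 m; rectangular part P₂ = K_a q H = 16.24 at H/2 = 1.750 m.
ȳ = (P₁·1.167 + P₂·1.750)/(P₁+P₂) = 1.394 m.

1.39 m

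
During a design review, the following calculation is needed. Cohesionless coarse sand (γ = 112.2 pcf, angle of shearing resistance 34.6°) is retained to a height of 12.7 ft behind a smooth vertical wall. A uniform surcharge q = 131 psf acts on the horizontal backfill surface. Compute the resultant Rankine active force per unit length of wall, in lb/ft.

K_a = tan²(45° − φ/2) = 0.2756.
Soil triangle: ½ K_a γ H² = 0.5×0.2756×112.2×12.7² = 2494 lb/ft.
Surcharge rectangle: K_a q H = 0.2756×131×12.7 = 458.6 lb/ft.
Total = 2494 + 458.6 = 2953 lb/ft.

2950 lb/ft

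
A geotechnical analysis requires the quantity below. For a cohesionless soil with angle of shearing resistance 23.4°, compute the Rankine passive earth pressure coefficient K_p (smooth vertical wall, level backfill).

K_p = (1 + sin φ)/(1 − sin φ) = tan²(45° + 23.4°/2) = 2.318.

2.32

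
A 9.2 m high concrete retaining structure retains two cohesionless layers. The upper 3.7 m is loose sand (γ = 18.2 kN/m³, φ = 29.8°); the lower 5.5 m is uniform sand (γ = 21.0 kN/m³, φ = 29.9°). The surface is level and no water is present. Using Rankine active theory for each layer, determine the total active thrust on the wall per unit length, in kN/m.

K_a1 = tan²(45°−29.8°/2) = 0.3360; K_a2 = tan²(45°−29.9°/2) = 0.3347.
Layer 1: σ at base = K_a1 γ₁ h₁ = 22.63 kPa; P₁ = ½×22.63×3.7 = 41.86.
Layer 2: σ_v at top = γ₁h₁ = 67.34; σ_h top = K_a2×67.34 = 22.54; σ_h base = K_a2×(67.34+21.0×5.5) = 61.19.
P₂ = ½(22.54+61.19)×5.5 = 230.3. Total P_a = 41.86+230.3 = 272.1 kN/m.

272 kN/m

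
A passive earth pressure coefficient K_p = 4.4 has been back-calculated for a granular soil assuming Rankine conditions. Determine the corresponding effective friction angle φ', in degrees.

39.0°

K_p = (1+sin φ)/(1−sin φ) ⇒ sin φ = (K_p − 1)/(K_p + 1) = 0.6296.
φ = arcsin(0.6296) = 39.02°.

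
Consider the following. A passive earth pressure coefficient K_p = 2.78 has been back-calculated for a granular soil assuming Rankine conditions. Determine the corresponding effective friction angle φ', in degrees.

K_p = (1+sin φ)/(1−sin φ) ⇒ sin φ = (K_p − 1)/(K_p + 1) = 0.4709.
φ = arcsin(0.4709) = 28.09°.

28.1°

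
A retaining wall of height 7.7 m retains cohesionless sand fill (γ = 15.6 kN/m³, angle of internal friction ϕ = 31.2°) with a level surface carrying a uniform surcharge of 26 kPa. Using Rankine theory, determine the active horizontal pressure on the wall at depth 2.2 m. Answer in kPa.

K_a = (1 − sin φ)/(1 + sin φ) = 0.3175.
σ_v = γz + q = 15.6 × 2.2 + 26 = 60.32 kPa.
σ_h = K_a σ_v = 0.3175 × 60.32 = 19.15 kPa.

19.2 kPa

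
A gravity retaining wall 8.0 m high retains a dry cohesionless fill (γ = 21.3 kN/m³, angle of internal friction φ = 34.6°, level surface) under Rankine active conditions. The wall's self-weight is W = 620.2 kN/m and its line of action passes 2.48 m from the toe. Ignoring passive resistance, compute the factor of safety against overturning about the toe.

K_a = tan²(45° − 34.6°/2) = 0.2756.
P_a = ½K_aγH² = 0.5×0.2756×21.3×8.0² = 187.9 kN/m, acting at H/3 = 2.667 m above the base.
Overturning moment M_o = P_a × H/3 = 187.9 × 2.667 = 501.0.
Resisting moment M_r = W × 2.48 = 620.2 × 2.48 = 1538.
FS_overturning = M_r/M_o = 1538/501.0 = 3.070.

3.07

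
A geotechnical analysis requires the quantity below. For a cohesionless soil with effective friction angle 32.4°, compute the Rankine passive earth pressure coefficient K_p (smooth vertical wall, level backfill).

K_p = (1 + sin φ)/(1 − sin φ) = tan²(45° + 32.4°/2) = 3.309.

3.31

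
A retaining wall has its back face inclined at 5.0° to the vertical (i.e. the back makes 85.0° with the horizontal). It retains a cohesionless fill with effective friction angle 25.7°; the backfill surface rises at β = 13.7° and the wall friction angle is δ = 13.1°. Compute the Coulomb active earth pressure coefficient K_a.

0.493

K_a = sin²(α+φ) / [sin²α · sin(α−δ) · (1 + √{sin(φ+δ)sin(φ−β) / (sin(α−δ)sin(α+β))})²].
With α = 85.0°, φ = 25.7°, δ = 13.1°, β = 13.7°: K_a = 0.4925.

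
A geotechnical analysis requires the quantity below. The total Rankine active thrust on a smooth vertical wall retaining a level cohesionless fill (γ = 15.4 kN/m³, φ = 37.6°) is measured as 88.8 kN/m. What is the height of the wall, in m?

K_a = 0.2421. P_a = ½ K_a γ H² ⇒ H = √(2P_a/(K_a γ)).
H = √(2×88.8/(0.2421×15.4)) = 6.901 m.

6.90 m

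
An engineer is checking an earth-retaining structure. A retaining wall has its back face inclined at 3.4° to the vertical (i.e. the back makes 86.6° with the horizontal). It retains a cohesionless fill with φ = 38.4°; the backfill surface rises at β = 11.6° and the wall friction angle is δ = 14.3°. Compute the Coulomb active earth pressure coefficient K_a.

0.270

K_a = sin²(α+φ) / [sin²α · sin(α−δ) · (1 + √{sin(φ+δ)sin(φ−β) / (sin(α−δ)sin(α+β))})²].
With α = 86.6°, φ = 38.4°, δ = 14.3°, β = 11.6°: K_a = 0.2704.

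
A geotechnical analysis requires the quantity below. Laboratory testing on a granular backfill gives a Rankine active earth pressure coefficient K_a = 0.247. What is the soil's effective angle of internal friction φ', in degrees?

K_a = tan²(45° − φ/2) ⇒ 45° − φ/2 = arctan(√0.247) = 26.43°.
φ = 2(45° − 26.43°) = 37.15°.

37.1°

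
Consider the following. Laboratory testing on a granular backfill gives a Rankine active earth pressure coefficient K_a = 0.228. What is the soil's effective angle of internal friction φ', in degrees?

K_a = tan²(45° − φ/2) ⇒ 45° − φ/2 = arctan(√0.228) = 25.52°.
φ = 2(45° − 25.52°) = 38.95°.

39.0°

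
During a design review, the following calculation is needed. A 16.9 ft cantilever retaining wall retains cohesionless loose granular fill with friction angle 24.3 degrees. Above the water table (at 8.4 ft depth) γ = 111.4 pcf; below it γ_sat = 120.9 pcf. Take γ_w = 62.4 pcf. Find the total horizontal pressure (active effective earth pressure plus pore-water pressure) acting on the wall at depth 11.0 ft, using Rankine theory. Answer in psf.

K_a = (1 − sin φ)/(1 + sin φ) = 0.4169.
γ' = 120.9 − 62.4 = 58.50 pcf.
Effective vertical stress at 11.0 ft: σ'_v = 111.4×8.4 + 58.50×2.60 = 1088 psf.
σ'_h = K_a σ'_v = 0.4169 × 1088 = 453.5 psf; u = γ_w × 2.60 = 162.2 psf.
Total σ_h = 453.5 + 162.2 = 615.8 psf.

616 psf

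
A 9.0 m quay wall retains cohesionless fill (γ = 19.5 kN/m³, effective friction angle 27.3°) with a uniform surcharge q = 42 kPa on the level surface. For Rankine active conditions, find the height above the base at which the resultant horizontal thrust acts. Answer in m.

3.49 m

K_a = 0.3711.
Triangular part P₁ = ½K_aγH² = 293.1 at H/3 = 3.000 m; rectangular part P₂ = K_a q H = 140.3 at H/2 = 4.500 m.
ȳ = (P₁·3.000 + P₂·4.500)/(P₁+P₂) = 3.486 m.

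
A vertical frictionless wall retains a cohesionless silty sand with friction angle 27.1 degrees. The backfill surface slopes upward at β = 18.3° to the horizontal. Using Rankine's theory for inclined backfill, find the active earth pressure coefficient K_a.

0.460

K_a = cos β · (cos β − √(cos²β − cos²φ)) / (cos β + √(cos²β − cos²φ)).
cos β = 0.9494, cos φ = 0.8902, √(cos²β − cos²φ) = 0.3300.
K_a = 0.9494 × (0.9494 − 0.3300)/(0.9494 + 0.3300) = 0.4596.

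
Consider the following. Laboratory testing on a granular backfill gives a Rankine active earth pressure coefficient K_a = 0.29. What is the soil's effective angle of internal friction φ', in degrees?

K_a = tan²(45° − φ/2) ⇒ 45° − φ/2 = arctan(√0.29) = 28.30°.
φ = 2(45° − 28.30°) = 33.39°.

33.4°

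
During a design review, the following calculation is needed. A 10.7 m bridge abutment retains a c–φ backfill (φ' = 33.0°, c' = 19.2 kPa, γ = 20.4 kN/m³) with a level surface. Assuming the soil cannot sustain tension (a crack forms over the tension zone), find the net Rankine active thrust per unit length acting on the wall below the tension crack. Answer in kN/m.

K_a = 0.2948; √K_a = 0.5430.
Tension-crack depth z_c = 2c/(γ√K_a) = 2×19.2/(20.4×0.5430) = 3.467 m.
σ_a at base = K_a γ H − 2c√K_a = 0.2948×20.4×10.7 − 2×19.2×0.5430 = 43.50 kPa.
P_a = ½ × 43.50 × (H − z_c) = 0.5×43.50×7.233 = 157.3 kN/m.

157 kN/m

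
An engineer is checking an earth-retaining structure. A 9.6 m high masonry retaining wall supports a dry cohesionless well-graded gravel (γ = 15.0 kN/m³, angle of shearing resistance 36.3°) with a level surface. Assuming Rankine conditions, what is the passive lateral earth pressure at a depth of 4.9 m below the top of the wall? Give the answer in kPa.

287 kPa

K_p = (1 + sin φ)/(1 − sin φ) = 3.902.
σ_h = K_p γ z = 3.902 × 15.0 × 4.9 = 286.8 kPa.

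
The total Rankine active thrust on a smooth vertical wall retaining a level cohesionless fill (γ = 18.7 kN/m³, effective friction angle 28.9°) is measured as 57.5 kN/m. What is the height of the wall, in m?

4.20 m

K_a = 0.3484. P_a = ½ K_a γ H² ⇒ H = √(2P_a/(K_a γ)).
H = √(2×57.5/(0.3484×18.7)) = 4.202 m.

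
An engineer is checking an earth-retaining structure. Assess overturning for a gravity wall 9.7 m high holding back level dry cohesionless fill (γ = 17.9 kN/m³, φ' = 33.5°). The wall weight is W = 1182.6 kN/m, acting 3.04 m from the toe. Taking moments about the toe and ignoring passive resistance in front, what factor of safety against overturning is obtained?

4.57

K_a = tan²(45° − 33.5°/2) = 0.2887.
P_a = ½K_aγH² = 0.5×0.2887×17.9×9.7² = 243.1 kN/m, acting at H/3 = 3.233 m above the base.
Overturning moment M_o = P_a × H/3 = 243.1 × 3.233 = 786.1.
Resisting moment M_r = W × 3.04 = 1182.6 × 3.04 = 3595.
FS_overturning = M_r/M_o = 3595/786.1 = 4.573.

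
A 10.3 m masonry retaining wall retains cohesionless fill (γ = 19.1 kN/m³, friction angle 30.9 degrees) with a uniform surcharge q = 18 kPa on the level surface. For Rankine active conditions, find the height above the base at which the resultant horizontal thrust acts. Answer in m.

K_a = 0.3214.
Triangular part P₁ = ½K_aγH² = 325.6 at H/3 = 3.433 m; rectangular part P₂ = K_a q H = 59.59 at H/2 = 5.150 m.
ȳ = (P₁·3.433 + P₂·5.150)/(P₁+P₂) = 3.699 m.

3.70 m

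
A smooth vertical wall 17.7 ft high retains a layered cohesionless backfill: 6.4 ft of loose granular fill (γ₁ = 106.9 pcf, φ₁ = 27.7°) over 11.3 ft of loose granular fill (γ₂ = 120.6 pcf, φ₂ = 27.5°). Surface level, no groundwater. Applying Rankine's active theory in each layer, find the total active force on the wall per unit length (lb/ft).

K_a1 = tan²(45°−27.7°/2) = 0.3653; K_a2 = tan²(45°−27.5°/2) = 0.3682.
Layer 1: σ at base = K_a1 γ₁ h₁ = 249.9 psf; P₁ = ½×249.9×6.4 = 799.8.
Layer 2: σ_v at top = γ₁h₁ = 684.2; σ_h top = K_a2×684.2 = 251.9; σ_h base = K_a2×(684.2+120.6×11.3) = 753.7.
P₂ = ½(251.9+753.7)×11.3 = 5682. Total P_a = 799.8+5682 = 6482 lb/ft.

6480 lb/ft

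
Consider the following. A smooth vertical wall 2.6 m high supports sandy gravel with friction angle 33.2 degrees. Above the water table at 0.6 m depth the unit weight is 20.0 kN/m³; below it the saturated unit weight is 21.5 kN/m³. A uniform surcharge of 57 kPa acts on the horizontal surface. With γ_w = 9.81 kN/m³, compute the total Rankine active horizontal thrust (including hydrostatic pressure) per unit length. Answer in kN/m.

K_a = tan²(45° − φ/2) = 0.2924.
γ' = 21.5 − 9.81 = 11.69 kN/m³. h₂ = H − d_w = 2.0 m.
σ'_h: at surface K_a·q = 16.66; at WT K_a(q+γd_w) = 20.17; at base K_a(q+γd_w+γ'h₂) = 27.01 kPa.
P₁ = ½(16.66+20.17)×0.6 = 11.05; P₂ = ½(20.17+27.01)×2.0 = 47.18; P_w = ½γ_w h₂² = 19.62.
Total = 11.05+47.18+19.62 = 77.85 kN/m.

77.9 kN/m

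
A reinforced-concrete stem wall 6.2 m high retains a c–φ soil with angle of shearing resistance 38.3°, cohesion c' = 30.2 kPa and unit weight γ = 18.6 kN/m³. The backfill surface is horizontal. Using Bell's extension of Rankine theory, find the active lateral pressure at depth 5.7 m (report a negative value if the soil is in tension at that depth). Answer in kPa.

K_a = (1 − sin φ)/(1 + sin φ) = 0.2347.
σ_a = K_a γ z − 2c√K_a = 0.2347×18.6×5.7 − 2×30.2×0.4845 = -4.377 kPa.

-4.38 kPa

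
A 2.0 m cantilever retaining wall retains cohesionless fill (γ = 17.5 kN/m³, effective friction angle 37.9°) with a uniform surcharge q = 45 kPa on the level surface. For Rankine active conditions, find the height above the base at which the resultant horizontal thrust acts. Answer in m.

K_a = 0.2389.
Triangular part P₁ = ½K_aγH² = 8.363 at H/3 = 0.6667 m; rectangular part P₂ = K_a q H = 21.50 at H/2 = 1.000 m.
ȳ = (P₁·0.6667 + P₂·1.000)/(P₁+P₂) = 0.9067 m.

0.907 m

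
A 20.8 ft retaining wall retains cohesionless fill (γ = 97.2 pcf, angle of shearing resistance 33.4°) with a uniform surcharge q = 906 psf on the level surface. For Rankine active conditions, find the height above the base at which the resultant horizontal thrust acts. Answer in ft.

8.57 ft

K_a = 0.2899.
Triangular part P₁ = ½K_aγH² = 6096 at H/3 = 6.933 ft; rectangular part P₂ = K_a q H = 5464 at H/2 = 10.40 ft.
ȳ = (P₁·6.933 + P₂·10.40)/(P₁+P₂) = 8.572 ft.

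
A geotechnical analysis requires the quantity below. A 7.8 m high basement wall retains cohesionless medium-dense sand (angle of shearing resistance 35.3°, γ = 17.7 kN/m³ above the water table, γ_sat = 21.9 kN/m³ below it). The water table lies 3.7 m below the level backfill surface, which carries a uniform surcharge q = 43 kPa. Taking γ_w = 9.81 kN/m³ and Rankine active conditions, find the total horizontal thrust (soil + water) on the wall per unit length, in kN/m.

K_a = tan²(45° − φ/2) = 0.2675.
γ' = 21.9 − 9.81 = 12.09 kN/m³. h₂ = H − d_w = 4.1 m.
σ'_h: at surface K_a·q = 11.50; at WT K_a(q+γd_w) = 29.03; at base K_a(q+γd_w+γ'h₂) = 42.29 kPa.
P₁ = ½(11.50+29.03)×3.7 = 74.98; P₂ = ½(29.03+42.29)×4.1 = 146.2; P_w = ½γ_w h₂² = 82.45.
Total = 74.98+146.2+82.45 = 303.6 kN/m.

304 kN/m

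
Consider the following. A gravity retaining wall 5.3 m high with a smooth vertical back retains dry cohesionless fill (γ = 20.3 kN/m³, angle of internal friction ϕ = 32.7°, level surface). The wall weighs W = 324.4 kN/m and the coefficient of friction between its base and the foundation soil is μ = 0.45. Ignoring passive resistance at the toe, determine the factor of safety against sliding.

1.72

K_a = tan²(45° − 32.7°/2) = 0.2985.
P_a = ½K_aγH² = 0.5×0.2985×20.3×5.3² = 85.11 kN/m, acting at H/3 = 1.767 m above the base.
FS_sliding = μW / P_a = 0.45×324.4 / 85.11 = 1.715.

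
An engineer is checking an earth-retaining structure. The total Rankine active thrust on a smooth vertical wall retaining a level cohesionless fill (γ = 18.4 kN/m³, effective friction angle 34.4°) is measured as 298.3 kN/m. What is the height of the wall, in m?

K_a = 0.2780. P_a = ½ K_a γ H² ⇒ H = √(2P_a/(K_a γ)).
H = √(2×298.3/(0.2780×18.4)) = 10.80 m.

10.8 m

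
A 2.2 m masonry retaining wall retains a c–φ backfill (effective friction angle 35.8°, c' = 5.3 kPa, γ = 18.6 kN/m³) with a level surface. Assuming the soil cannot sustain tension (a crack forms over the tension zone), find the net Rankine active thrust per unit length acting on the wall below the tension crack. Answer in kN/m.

2.87 kN/m

K_a = 0.2619; √K_a = 0.5117.
Tension-crack depth z_c = 2c/(γ√K_a) = 2×5.3/(18.6×0.5117) = 1.114 m.
σ_a at base = K_a γ H − 2c√K_a = 0.2619×18.6×2.2 − 2×5.3×0.5117 = 5.291 kPa.
P_a = ½ × 5.291 × (H − z_c) = 0.5×5.291×1.086 = 2.874 kN/m.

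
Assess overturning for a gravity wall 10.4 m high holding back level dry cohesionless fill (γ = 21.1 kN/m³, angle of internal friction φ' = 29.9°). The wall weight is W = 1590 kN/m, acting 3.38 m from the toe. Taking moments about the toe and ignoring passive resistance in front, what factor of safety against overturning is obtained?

K_a = tan²(45° − 29.9°/2) = 0.3347.
P_a = ½K_aγH² = 0.5×0.3347×21.1×10.4² = 381.9 kN/m, acting at H/3 = 3.467 m above the base.
Overturning moment M_o = P_a × H/3 = 381.9 × 3.467 = 1324.
Resisting moment M_r = W × 3.38 = 1590 × 3.38 = 5374.
FS_overturning = M_r/M_o = 5374/1324 = 4.059.

4.06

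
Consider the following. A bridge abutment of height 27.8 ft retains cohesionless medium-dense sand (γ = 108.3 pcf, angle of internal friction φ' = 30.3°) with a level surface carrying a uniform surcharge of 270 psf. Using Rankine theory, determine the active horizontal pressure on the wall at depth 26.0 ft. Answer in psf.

K_a = (1 − sin φ)/(1 + sin φ) = 0.3293.
σ_v = γz + q = 108.3 × 26.0 + 270 = 3086 psf.
σ_h = K_a σ_v = 0.3293 × 3086 = 1016 psf.

1020 psf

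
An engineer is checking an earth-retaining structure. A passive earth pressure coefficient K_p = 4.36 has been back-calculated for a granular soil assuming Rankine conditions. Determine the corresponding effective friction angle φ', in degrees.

K_p = (1+sin φ)/(1−sin φ) ⇒ sin φ = (K_p − 1)/(K_p + 1) = 0.6269.
φ = arcsin(0.6269) = 38.82°.

38.8°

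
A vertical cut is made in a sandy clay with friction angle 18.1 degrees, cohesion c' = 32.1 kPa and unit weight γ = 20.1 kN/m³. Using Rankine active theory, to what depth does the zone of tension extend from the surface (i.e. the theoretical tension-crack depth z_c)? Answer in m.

K_a = tan²(45° − 18.1°/2) = 0.5259; √K_a = 0.7252.
The active pressure is zero where K_a γ z = 2c√K_a, so z_c = 2c/(γ√K_a) = 2×32.1/(20.1×0.7252) = 4.404 m.

4.40 m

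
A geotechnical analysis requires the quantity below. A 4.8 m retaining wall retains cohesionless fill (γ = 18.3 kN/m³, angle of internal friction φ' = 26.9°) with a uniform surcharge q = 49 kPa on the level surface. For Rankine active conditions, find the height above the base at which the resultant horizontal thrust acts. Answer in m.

K_a = 0.3770.
Triangular part P₁ = ½K_aγH² = 79.48 at H/3 = 1.600 m; rectangular part P₂ = K_a q H = 88.67 at H/2 = 2.400 m.
ȳ = (P₁·1.600 + P₂·2.400)/(P₁+P₂) = 2.022 m.

2.02 m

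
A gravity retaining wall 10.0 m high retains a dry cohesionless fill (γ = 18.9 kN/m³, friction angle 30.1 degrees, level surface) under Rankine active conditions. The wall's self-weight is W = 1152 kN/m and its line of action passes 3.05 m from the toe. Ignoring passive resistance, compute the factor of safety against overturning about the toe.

K_a = tan²(45° − 30.1°/2) = 0.3320.
P_a = ½K_aγH² = 0.5×0.3320×18.9×10.0² = 313.7 kN/m, acting at H/3 = 3.333 m above the base.
Overturning moment M_o = P_a × H/3 = 313.7 × 3.333 = 1046.
Resisting moment M_r = W × 3.05 = 1152 × 3.05 = 3514.
FS_overturning = M_r/M_o = 3514/1046 = 3.360.

3.36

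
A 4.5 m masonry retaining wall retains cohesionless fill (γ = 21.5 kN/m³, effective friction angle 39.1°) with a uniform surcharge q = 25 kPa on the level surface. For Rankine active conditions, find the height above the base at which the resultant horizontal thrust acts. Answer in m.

K_a = 0.2265.
Triangular part P₁ = ½K_aγH² = 49.30 at H/3 = 1.500 m; rectangular part P₂ = K_a q H = 25.48 at H/2 = 2.250 m.
ȳ = (P₁·1.500 + P₂·2.250)/(P₁+P₂) = 1.756 m.

1.76 m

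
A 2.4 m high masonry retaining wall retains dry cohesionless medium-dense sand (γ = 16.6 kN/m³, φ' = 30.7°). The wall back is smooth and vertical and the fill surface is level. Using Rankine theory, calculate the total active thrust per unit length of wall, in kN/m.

K_a = tan²(45° − φ/2) = 0.3240.
P_a = ½ K_a γ H² = 0.5 × 0.3240 × 16.6 × 2.4² = 15.49 kN/m.

15.5 kN/m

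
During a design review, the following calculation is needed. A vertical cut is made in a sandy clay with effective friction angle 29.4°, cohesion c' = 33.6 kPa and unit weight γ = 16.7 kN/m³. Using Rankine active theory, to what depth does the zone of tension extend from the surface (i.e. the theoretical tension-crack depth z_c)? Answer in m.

6.89 m

K_a = tan²(45° − 29.4°/2) = 0.3415; √K_a = 0.5844.
The active pressure is zero where K_a γ z = 2c√K_a, so z_c = 2c/(γ√K_a) = 2×33.6/(16.7×0.5844) = 6.886 m.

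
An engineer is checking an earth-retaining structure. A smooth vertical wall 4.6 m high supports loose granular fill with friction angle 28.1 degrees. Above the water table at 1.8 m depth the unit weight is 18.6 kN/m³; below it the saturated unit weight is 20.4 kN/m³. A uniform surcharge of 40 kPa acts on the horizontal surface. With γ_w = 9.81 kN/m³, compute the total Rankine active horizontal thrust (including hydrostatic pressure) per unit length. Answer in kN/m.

164 kN/m

K_a = tan²(45° − φ/2) = 0.3596.
γ' = 20.4 − 9.81 = 10.59 kN/m³. h₂ = H − d_w = 2.8 m.
σ'_h: at surface K_a·q = 14.38; at WT K_a(q+γd_w) = 26.42; at base K_a(q+γd_w+γ'h₂) = 37.09 kPa.
P₁ = ½(14.38+26.42)×1.8 = 36.73; P₂ = ½(26.42+37.09)×2.8 = 88.92; P_w = ½γ_w h₂² = 38.46.
Total = 36.73+88.92+38.46 = 164.1 kN/m.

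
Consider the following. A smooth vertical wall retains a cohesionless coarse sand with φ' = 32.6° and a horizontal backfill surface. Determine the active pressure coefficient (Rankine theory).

K_a = tan²(45° − φ/2) = tan²(28.70°) = 0.2997.

0.300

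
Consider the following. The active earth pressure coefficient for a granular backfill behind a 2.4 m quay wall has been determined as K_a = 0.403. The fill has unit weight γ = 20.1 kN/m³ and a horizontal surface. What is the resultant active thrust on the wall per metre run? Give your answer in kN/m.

P = ½ K_a γ H² = 0.5 × 0.403 × 20.1 × 2.4² = 23.33 kN/m.

23.3 kN/m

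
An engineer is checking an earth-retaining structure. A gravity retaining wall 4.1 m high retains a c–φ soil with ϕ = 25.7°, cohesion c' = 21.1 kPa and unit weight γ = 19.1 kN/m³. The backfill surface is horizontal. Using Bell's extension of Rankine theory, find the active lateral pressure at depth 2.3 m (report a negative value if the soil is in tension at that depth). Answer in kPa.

-9.17 kPa

K_a = (1 − sin φ)/(1 + sin φ) = 0.3950.
σ_a = K_a γ z − 2c√K_a = 0.3950×19.1×2.3 − 2×21.1×0.6285 = -9.170 kPa.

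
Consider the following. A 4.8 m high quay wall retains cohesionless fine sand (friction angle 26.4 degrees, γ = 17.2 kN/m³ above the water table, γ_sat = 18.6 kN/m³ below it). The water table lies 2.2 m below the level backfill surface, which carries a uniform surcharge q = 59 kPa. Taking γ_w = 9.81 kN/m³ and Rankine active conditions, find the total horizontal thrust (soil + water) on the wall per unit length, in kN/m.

K_a = tan²(45° − φ/2) = 0.3844.
γ' = 18.6 − 9.81 = 8.790 kN/m³. h₂ = H − d_w = 2.6 m.
σ'_h: at surface K_a·q = 22.68; at WT K_a(q+γd_w) = 37.23; at base K_a(q+γd_w+γ'h₂) = 46.01 kPa.
P₁ = ½(22.68+37.23)×2.2 = 65.90; P₂ = ½(37.23+46.01)×2.6 = 108.2; P_w = ½γ_w h₂² = 33.16.
Total = 65.90+108.2+33.16 = 207.3 kN/m.

207 kN/m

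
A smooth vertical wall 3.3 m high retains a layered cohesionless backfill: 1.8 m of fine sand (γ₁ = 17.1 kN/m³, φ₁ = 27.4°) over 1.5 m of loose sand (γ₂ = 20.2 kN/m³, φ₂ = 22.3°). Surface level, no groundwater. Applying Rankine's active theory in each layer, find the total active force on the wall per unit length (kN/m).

K_a1 = tan²(45°−27.4°/2) = 0.3697; K_a2 = tan²(45°−22.3°/2) = 0.4498.
Layer 1: σ at base = K_a1 γ₁ h₁ = 11.38 kPa; P₁ = ½×11.38×1.8 = 10.24.
Layer 2: σ_v at top = γ₁h₁ = 30.78; σ_h top = K_a2×30.78 = 13.85; σ_h base = K_a2×(30.78+20.2×1.5) = 27.48.
P₂ = ½(13.85+27.48)×1.5 = 30.99. Total P_a = 10.24+30.99 = 41.23 kN/m.

41.2 kN/m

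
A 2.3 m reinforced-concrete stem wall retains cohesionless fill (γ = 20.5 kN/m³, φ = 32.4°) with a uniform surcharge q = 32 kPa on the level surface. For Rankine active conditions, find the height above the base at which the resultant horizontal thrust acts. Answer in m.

0.987 m

K_a = 0.3022.
Triangular part P₁ = ½K_aγH² = 16.39 at H/3 = 0.7667 m; rectangular part P₂ = K_a q H = 22.24 at H/2 = 1.150 m.
ȳ = (P₁·0.7667 + P₂·1.150)/(P₁+P₂) = 0.9874 m.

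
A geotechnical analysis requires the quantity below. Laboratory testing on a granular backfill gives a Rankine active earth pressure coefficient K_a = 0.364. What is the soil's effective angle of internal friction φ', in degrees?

27.8°

K_a = tan²(45° − φ/2) ⇒ 45° − φ/2 = arctan(√0.364) = 31.10°.
φ = 2(45° − 31.10°) = 27.79°.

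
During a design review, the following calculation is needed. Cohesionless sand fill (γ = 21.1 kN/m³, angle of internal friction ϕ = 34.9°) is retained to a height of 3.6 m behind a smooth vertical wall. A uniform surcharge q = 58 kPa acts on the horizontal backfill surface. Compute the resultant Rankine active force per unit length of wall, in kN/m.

K_a = tan²(45° − φ/2) = 0.2721.
Soil triangle: ½ K_a γ H² = 0.5×0.2721×21.1×3.6² = 37.21 kN/m.
Surcharge rectangle: K_a q H = 0.2721×58×3.6 = 56.82 kN/m.
Total = 37.21 + 56.82 = 94.03 kN/m.

94.0 kN/m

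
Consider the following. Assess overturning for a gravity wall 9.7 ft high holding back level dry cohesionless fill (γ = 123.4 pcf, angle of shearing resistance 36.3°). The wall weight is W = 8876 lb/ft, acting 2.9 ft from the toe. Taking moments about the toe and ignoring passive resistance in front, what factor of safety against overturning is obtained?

5.35

K_a = tan²(45° − 36.3°/2) = 0.2563.
P_a = ½K_aγH² = 0.5×0.2563×123.4×9.7² = 1488 lb/ft, acting at H/3 = 3.233 ft above the base.
Overturning moment M_o = P_a × H/3 = 1488 × 3.233 = 4810.
Resisting moment M_r = W × 2.9 = 8876 × 2.9 = 25740.
FS_overturning = M_r/M_o = 25740/4810 = 5.351.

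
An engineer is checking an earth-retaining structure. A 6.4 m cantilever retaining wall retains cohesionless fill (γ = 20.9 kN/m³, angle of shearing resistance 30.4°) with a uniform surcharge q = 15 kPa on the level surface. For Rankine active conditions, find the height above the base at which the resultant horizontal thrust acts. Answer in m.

2.33 m

K_a = 0.3280.
Triangular part P₁ = ½K_aγH² = 140.4 at H/3 = 2.133 m; rectangular part P₂ = K_a q H = 31.49 at H/2 = 3.200 m.
ȳ = (P₁·2.133 + P₂·3.200)/(P₁+P₂) = 2.329 m.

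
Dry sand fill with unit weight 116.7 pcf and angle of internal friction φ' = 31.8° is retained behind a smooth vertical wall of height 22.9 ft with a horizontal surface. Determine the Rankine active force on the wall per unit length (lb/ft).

9480 lb/ft

K_a = tan²(45° − φ/2) = 0.3098.
P_a = ½ K_a γ H² = 0.5 × 0.3098 × 116.7 × 22.9² = 9480 lb/ft.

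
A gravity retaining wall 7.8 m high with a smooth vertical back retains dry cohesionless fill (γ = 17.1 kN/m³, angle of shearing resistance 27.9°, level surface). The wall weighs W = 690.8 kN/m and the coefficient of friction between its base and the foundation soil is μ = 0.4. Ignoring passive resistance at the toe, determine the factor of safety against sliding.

1.47

K_a = tan²(45° − 27.9°/2) = 0.3625.
P_a = ½K_aγH² = 0.5×0.3625×17.1×7.8² = 188.5 kN/m, acting at H/3 = 2.600 m above the base.
FS_sliding = μW / P_a = 0.4×690.8 / 188.5 = 1.466.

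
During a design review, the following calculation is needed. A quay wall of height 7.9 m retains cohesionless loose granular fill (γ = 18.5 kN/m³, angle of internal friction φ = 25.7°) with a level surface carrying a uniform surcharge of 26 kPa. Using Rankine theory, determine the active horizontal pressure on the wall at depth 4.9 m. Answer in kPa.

46.1 kPa

K_a = (1 − sin φ)/(1 + sin φ) = 0.3950.
σ_v = γz + q = 18.5 × 4.9 + 26 = 116.7 kPa.
σ_h = K_a σ_v = 0.3950 × 116.7 = 46.08 kPa.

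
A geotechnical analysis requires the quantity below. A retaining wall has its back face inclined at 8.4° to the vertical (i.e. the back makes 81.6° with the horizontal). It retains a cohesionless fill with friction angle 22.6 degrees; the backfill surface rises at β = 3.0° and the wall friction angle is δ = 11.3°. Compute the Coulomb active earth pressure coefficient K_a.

K_a = sin²(α+φ) / [sin²α · sin(α−δ) · (1 + √{sin(φ+δ)sin(φ−β) / (sin(α−δ)sin(α+β))})²].
With α = 81.6°, φ = 22.6°, δ = 11.3°, β = 3.0°: K_a = 0.4873.

0.487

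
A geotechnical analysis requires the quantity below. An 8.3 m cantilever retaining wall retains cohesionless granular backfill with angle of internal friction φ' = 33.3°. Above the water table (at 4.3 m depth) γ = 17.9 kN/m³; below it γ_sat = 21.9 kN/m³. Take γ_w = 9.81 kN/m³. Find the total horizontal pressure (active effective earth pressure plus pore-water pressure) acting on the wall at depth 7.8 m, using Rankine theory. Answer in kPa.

69.1 kPa

K_a = (1 − sin φ)/(1 + sin φ) = 0.2911.
γ' = 21.9 − 9.81 = 12.09 kN/m³.
Effective vertical stress at 7.8 m: σ'_v = 17.9×4.3 + 12.09×3.50 = 119.3 kPa.
σ'_h = K_a σ'_v = 0.2911 × 119.3 = 34.73 kPa; u = γ_w × 3.50 = 34.34 kPa.
Total σ_h = 34.73 + 34.34 = 69.06 kPa.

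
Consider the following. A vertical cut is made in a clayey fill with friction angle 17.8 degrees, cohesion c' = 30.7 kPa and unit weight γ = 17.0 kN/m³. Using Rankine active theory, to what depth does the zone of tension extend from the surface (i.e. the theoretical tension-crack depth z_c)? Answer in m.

4.95 m

K_a = tan²(45° − 17.8°/2) = 0.5318; √K_a = 0.7292.
The active pressure is zero where K_a γ z = 2c√K_a, so z_c = 2c/(γ√K_a) = 2×30.7/(17.0×0.7292) = 4.953 m.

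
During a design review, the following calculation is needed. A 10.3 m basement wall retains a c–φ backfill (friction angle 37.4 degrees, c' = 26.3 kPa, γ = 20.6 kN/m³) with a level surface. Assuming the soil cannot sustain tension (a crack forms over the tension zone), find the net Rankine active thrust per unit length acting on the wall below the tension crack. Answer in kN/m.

66.3 kN/m

K_a = 0.2443; √K_a = 0.4942.
Tension-crack depth z_c = 2c/(γ√K_a) = 2×26.3/(20.6×0.4942) = 5.166 m.
σ_a at base = K_a γ H − 2c√K_a = 0.2443×20.6×10.3 − 2×26.3×0.4942 = 25.83 kPa.
P_a = ½ × 25.83 × (H − z_c) = 0.5×25.83×5.134 = 66.30 kN/m.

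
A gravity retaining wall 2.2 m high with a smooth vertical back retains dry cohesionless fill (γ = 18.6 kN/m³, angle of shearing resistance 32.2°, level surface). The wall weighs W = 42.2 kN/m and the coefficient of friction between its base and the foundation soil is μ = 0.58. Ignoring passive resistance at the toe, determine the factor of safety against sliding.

1.78

K_a = tan²(45° − 32.2°/2) = 0.3047.
P_a = ½K_aγH² = 0.5×0.3047×18.6×2.2² = 13.72 kN/m, acting at H/3 = 0.7333 m above the base.
FS_sliding = μW / P_a = 0.58×42.2 / 13.72 = 1.784.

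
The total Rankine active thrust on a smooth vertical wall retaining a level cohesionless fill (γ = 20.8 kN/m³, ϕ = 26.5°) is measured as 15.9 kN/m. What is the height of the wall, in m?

K_a = 0.3829. P_a = ½ K_a γ H² ⇒ H = √(2P_a/(K_a γ)).
H = √(2×15.9/(0.3829×20.8)) = 1.998 m.

2.00 m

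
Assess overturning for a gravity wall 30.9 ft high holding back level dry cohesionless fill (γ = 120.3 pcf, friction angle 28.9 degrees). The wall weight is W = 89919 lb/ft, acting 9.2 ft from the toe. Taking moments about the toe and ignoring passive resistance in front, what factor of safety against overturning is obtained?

K_a = tan²(45° − 28.9°/2) = 0.3484.
P_a = ½K_aγH² = 0.5×0.3484×120.3×30.9² = 20010 lb/ft, acting at H/3 = 10.30 ft above the base.
Overturning moment M_o = P_a × H/3 = 20010 × 10.30 = 206100.
Resisting moment M_r = W × 9.2 = 89919 × 9.2 = 827300.
FS_overturning = M_r/M_o = 827300/206100 = 4.014.

4.01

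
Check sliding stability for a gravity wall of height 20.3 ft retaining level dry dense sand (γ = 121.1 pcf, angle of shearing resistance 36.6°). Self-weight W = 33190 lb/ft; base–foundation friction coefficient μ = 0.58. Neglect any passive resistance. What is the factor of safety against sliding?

3.05

K_a = tan²(45° − 36.6°/2) = 0.2530.
P_a = ½K_aγH² = 0.5×0.2530×121.1×20.3² = 6312 lb/ft, acting at H/3 = 6.767 ft above the base.
FS_sliding = μW / P_a = 0.58×33190 / 6312 = 3.050.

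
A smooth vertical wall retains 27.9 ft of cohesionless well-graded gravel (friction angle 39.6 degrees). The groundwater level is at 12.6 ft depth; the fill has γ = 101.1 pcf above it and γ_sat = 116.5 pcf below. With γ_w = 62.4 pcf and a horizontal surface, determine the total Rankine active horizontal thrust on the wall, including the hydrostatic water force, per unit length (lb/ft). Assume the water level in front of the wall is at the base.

K_a = tan²(45° − φ/2) = 0.2214.
γ' = 116.5 − 62.4 = 54.10 pcf. Depth below WT = 15.3 ft.
σ'_h at WT = K_a γ d_w = 282.1 psf; at base = 282.1 + K_a γ' × 15.3 = 465.4 psf.
P₁ (0–12.6 ft) = ½×282.1×12.6 = 1777. P₂ (12.6–27.9 ft) = ½(282.1+465.4)×15.3 = 5718.
P_w = ½ γ_w h₂² = 0.5×62.4×15.3² = 7304. Total = 1777+5718+7304 = 14800 lb/ft.

14800 lb/ft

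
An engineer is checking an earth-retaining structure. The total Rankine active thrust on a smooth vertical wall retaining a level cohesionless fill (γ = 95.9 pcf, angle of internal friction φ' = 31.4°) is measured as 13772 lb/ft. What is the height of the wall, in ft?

K_a = 0.3149. P_a = ½ K_a γ H² ⇒ H = √(2P_a/(K_a γ)).
H = √(2×13772/(0.3149×95.9)) = 30.20 ft.

30.2 ft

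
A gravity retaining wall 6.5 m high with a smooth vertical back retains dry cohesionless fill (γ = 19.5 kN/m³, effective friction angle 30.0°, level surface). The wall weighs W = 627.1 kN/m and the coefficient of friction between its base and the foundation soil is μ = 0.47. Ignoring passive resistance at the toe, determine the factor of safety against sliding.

2.15

K_a = tan²(45° − 30.0°/2) = 0.3333.
P_a = ½K_aγH² = 0.5×0.3333×19.5×6.5² = 137.3 kN/m, acting at H/3 = 2.167 m above the base.
FS_sliding = μW / P_a = 0.47×627.1 / 137.3 = 2.146.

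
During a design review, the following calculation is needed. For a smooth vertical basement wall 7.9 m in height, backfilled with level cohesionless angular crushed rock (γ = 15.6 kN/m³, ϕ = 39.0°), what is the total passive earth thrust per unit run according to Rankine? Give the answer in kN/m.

2140 kN/m

K_p = tan²(45° + φ/2) = 4.395.
P_p = ½ K_p γ H² = 0.5 × 4.395 × 15.6 × 7.9² = 2140 kN/m.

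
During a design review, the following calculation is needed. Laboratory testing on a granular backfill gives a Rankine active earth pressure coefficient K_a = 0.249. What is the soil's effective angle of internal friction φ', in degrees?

K_a = tan²(45° − φ/2) ⇒ 45° − φ/2 = arctan(√0.249) = 26.52°.
φ = 2(45° − 26.52°) = 36.96°.

37.0°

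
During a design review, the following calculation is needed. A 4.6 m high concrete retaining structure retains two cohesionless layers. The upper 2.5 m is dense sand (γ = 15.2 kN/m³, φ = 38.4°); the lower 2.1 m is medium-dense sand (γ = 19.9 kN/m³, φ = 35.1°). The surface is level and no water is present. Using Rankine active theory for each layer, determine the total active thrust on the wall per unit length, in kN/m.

44.5 kN/m

K_a1 = tan²(45°−38.4°/2) = 0.2337; K_a2 = tan²(45°−35.1°/2) = 0.2698.
Layer 1: σ at base = K_a1 γ₁ h₁ = 8.880 kPa; P₁ = ½×8.880×2.5 = 11.10.
Layer 2: σ_v at top = γ₁h₁ = 38.00; σ_h top = K_a2×38.00 = 10.25; σ_h base = K_a2×(38.00+19.9×2.1) = 21.53.
P₂ = ½(10.25+21.53)×2.1 = 33.37. Total P_a = 11.10+33.37 = 44.47 kN/m.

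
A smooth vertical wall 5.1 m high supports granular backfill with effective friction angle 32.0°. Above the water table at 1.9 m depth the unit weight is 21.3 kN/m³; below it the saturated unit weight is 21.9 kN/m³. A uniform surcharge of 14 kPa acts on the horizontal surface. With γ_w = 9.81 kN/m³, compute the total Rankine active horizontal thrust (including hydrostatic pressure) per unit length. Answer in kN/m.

K_a = tan²(45° − φ/2) = 0.3073.
γ' = 21.9 − 9.81 = 12.09 kN/m³. h₂ = H − d_w = 3.2 m.
σ'_h: at surface K_a·q = 4.302; at WT K_a(q+γd_w) = 16.74; at base K_a(q+γd_w+γ'h₂) = 28.62 kPa.
P₁ = ½(4.302+16.74)×1.9 = 19.99; P₂ = ½(16.74+28.62)×3.2 = 72.58; P_w = ½γ_w h₂² = 50.23.
Total = 19.99+72.58+50.23 = 142.8 kN/m.

143 kN/m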